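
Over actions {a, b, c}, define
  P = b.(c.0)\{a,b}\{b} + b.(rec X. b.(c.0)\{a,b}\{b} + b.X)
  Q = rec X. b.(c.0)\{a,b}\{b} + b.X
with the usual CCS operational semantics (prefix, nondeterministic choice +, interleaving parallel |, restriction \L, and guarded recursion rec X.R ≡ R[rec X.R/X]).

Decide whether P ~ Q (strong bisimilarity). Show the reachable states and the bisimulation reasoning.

P's transition system — 4 states:
  u0 = b.(c.0)\{a,b}\{b} + b.(rec X. b.(c.0)\{a,b}\{b} + b.X) → -b-> u1, -b-> u2
  u1 = (c.0)\{a,b}\{b} → -c-> u3
  u2 = rec X. b.(c.0)\{a,b}\{b} + b.X → -b-> u1, -b-> u2
  u3 = 0\{a,b}\{b} → (no moves)
Q's transition system — 3 states:
  v0 = rec X. b.(c.0)\{a,b}\{b} + b.X → -b-> v0, -b-> v1
  v1 = (c.0)\{a,b}\{b} → -c-> v2
  v2 = 0\{a,b}\{b} → (no moves)
Coarsest stable partition (strong bisimilarity classes):
  B0 = {u0, u2, v0}
  B1 = {u1, v1}
  B2 = {u3, v2}
u0 ∈ B0, v0 ∈ B0 → same block

YES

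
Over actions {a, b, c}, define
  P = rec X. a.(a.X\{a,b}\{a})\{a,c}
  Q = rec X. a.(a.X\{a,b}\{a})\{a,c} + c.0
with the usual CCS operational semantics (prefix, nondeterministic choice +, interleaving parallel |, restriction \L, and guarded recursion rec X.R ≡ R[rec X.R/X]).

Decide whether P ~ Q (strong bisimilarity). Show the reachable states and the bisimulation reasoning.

P's transition system — 2 states:
  m0 = rec X. a.(a.X\{a,b}\{a})\{a,c} → —a→ m1
  m1 = (a.(rec X. a.(a.X\{a,b}\{a})\{a,c})\{a,b}\{a})\{a,c} → (no moves)
Q's transition system — 3 states:
  n0 = rec X. a.(a.X\{a,b}\{a})\{a,c} + c.0 → —a→ n1, —c→ n2
  n1 = (a.(rec X. a.(a.X\{a,b}\{a})\{a,c} + c.0)\{a,b}\{a})\{a,c} → (no moves)
  n2 = 0 → (no moves)
Coarsest stable partition (strong bisimilarity classes):
  B0 = {m0}
  B1 = {m1, n1, n2}
  B2 = {n0}
m0 ∈ B0, n0 ∈ B2 → different blocks

NO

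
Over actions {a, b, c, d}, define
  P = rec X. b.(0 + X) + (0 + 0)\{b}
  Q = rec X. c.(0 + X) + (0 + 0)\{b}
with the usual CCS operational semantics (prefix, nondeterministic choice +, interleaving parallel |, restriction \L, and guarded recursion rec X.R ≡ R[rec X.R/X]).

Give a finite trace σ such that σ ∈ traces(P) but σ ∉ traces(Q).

LTS(P): 2 reachable states
  u0 = rec X. b.(0 + X) + (0 + 0)\{b} :: —b→ u1
  u1 = 0 + (rec X. b.(0 + X) + (0 + 0)\{b}) :: —b→ u1
LTS(Q): 2 reachable states
  v0 = rec X. c.(0 + X) + (0 + 0)\{b} :: —c→ v1
  v1 = 0 + (rec X. c.(0 + X) + (0 + 0)\{b}) :: —c→ v1
Executing b from P (initial set {u0}):
  [1] b ⇒ {u1}
  — P admits the full trace.
Executing b from Q (initial set {v0}):
  [1] b ⇒ ∅ (Q stuck)

b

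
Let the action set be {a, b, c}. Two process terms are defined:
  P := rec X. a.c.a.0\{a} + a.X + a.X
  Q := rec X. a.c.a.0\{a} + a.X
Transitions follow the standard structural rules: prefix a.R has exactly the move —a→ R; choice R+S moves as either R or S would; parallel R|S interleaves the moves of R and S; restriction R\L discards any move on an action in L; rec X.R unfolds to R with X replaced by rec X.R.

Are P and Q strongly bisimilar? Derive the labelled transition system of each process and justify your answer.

LTS(P): 4 reachable states
  p0 = rec X. a.c.a.0\{a} + a.X + a.X → -a-> p0, -a-> p1
  p1 = c.a.0\{a} → -c-> p2
  p2 = a.0\{a} → -a-> p3
  p3 = 0\{a} → stopped
LTS(Q): 4 reachable states
  q0 = rec X. a.c.a.0\{a} + a.X → -a-> q0, -a-> q1
  q1 = c.a.0\{a} → -c-> q2
  q2 = a.0\{a} → -a-> q3
  q3 = 0\{a} → stopped
Partition-refinement fixed point:
  B0 = {p0, q0}
  B1 = {p1, q1}
  B2 = {p2, q2}
  B3 = {p3, q3}
p0 ∈ B0, q0 ∈ B0 → same block

YES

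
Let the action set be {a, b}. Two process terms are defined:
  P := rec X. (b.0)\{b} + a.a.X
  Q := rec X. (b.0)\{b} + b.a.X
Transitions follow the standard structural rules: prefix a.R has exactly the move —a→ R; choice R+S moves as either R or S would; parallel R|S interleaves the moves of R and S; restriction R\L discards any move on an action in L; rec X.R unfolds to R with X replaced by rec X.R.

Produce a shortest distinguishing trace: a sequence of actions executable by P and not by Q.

LTS(P): 2 reachable states
  s0 = rec X. (b.0)\{b} + a.a.X | ··a··> s1
  s1 = a.(rec X. (b.0)\{b} + a.a.X) | ··a··> s0
LTS(Q): 2 reachable states
  t0 = rec X. (b.0)\{b} + b.a.X | ··b··> t1
  t1 = a.(rec X. (b.0)\{b} + b.a.X) | ··a··> t0
Executing a from P (initial set {s0}):
  [1] a ⇒ {s1}
  — P admits the full trace.
Executing a from Q (initial set {t0}):
  [1] a ⇒ ∅ (Q stuck)

a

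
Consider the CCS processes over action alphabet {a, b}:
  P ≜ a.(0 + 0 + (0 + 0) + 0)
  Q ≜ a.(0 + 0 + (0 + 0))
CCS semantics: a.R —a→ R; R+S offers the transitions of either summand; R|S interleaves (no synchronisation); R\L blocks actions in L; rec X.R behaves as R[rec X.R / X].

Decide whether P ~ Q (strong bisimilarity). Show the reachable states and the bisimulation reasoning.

P ~ Q

Reachable graph of P (2 states):
  m0 = a.(0 + 0 + (0 + 0) + 0) :: =a=> m1
  m1 = 0 + 0 + (0 + 0) + 0 :: stopped
Reachable graph of Q (2 states):
  n0 = a.(0 + 0 + (0 + 0)) :: =a=> n1
  n1 = 0 + 0 + (0 + 0) :: stopped
Coarsest stable partition (strong bisimilarity classes):
  B0 = {m0, n0}
  B1 = {m1, n1}
m0 ∈ B0, n0 ∈ B0 → same block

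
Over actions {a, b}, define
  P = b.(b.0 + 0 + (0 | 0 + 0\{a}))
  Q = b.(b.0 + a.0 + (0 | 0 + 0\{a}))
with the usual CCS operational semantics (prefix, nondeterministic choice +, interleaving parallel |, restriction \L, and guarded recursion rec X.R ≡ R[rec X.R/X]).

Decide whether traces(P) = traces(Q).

trace-distinct — witness ⟨ba⟩

LTS(P): 3 reachable states
  u0 = b.(b.0 + 0 + (0 | 0 + 0\{a})) | ··b··> u1
  u1 = b.0 + 0 + (0 | 0 + 0\{a}) | ··b··> u2
  u2 = 0 | stopped
LTS(Q): 3 reachable states
  v0 = b.(b.0 + a.0 + (0 | 0 + 0\{a})) | ··b··> v1
  v1 = b.0 + a.0 + (0 | 0 + 0\{a}) | ··a··> v2, ··b··> v2
  v2 = 0 | stopped
Run σ = ⟨ba⟩ on Q: start {v0}
  step 1 (b): {v1}
  step 2 (a): {v2}
  — Q admits the full trace.
Run σ = ⟨ba⟩ on P: start {u0}
  step 1 (b): {u1}
  step 2 (a): ∅  — P cannot continue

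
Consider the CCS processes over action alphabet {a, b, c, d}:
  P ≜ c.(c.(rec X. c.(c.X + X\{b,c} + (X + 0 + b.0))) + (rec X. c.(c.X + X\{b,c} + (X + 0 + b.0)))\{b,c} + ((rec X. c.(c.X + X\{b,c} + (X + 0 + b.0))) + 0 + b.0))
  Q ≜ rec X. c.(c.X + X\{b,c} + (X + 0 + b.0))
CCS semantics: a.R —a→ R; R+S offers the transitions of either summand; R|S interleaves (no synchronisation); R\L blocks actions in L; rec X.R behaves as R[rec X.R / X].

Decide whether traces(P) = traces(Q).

traces(P) = traces(Q)

P's transition system — 4 states:
  m0 = c.(c.(rec X. c.(c.X + X\{b,c} + (X + 0 + b.0))) + (rec X. c.(c.X + X\{b,c} + (X + 0 + b.0)))\{b,c} + ((rec X. c.(c.X + X\{b,c} + (X + 0 + b.0))) + 0 + b.0)) | --c--▸ m1
  m1 = c.(rec X. c.(c.X + X\{b,c} + (X + 0 + b.0))) + (rec X. c.(c.X + X\{b,c} + (X + 0 + b.0)))\{b,c} + ((rec X. c.(c.X + X\{b,c} + (X + 0 + b.0))) + 0 + b.0) | --b--▸ m2, --c--▸ m1, --c--▸ m3
  m2 = 0 | (no moves)
  m3 = rec X. c.(c.X + X\{b,c} + (X + 0 + b.0)) | --c--▸ m1
Q's transition system — 3 states:
  n0 = rec X. c.(c.X + X\{b,c} + (X + 0 + b.0)) | --c--▸ n1
  n1 = c.(rec X. c.(c.X + X\{b,c} + (X + 0 + b.0))) + (rec X. c.(c.X + X\{b,c} + (X + 0 + b.0)))\{b,c} + ((rec X. c.(c.X + X\{b,c} + (X + 0 + b.0))) + 0 + b.0) | --b--▸ n2, --c--▸ n0, --c--▸ n1
  n2 = 0 | (no moves)
Coarsest stable partition (strong bisimilarity classes):
  B0 = {m0, m3, n0}
  B1 = {m1, n1}
  B2 = {m2, n2}
m0 ∈ B0, n0 ∈ B0 → same block
Bisimilar ⇒ trace-equivalent.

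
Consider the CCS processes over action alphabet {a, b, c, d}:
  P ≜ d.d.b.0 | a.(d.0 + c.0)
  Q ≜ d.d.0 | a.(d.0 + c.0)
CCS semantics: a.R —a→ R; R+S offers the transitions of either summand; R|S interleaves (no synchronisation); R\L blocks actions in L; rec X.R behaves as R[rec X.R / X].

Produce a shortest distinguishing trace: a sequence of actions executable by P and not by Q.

Reachable graph of P (12 states):
  s0 = d.d.b.0 | a.(d.0 + c.0) | ··a··> s1, ··d··> s2
  s1 = d.d.b.0 | (d.0 + c.0) | ··c··> s3, ··d··> s3, ··d··> s4
  s2 = d.b.0 | a.(d.0 + c.0) | ··a··> s4, ··d··> s5
  s3 = d.d.b.0 | 0 | ··d··> s6
  s4 = d.b.0 | (d.0 + c.0) | ··c··> s6, ··d··> s6, ··d··> s7
  s5 = b.0 | a.(d.0 + c.0) | ··a··> s7, ··b··> s8
  s6 = d.b.0 | 0 | ··d··> s9
  s7 = b.0 | (d.0 + c.0) | ··b··> s10, ··c··> s9, ··d··> s9
  s8 = 0 | a.(d.0 + c.0) | ··a··> s10
  s9 = b.0 | 0 | ··b··> s11
  s10 = 0 | (d.0 + c.0) | ··c··> s11, ··d··> s11
  s11 = 0 | 0 | (no moves)
Reachable graph of Q (9 states):
  t0 = d.d.0 | a.(d.0 + c.0) | ··a··> t1, ··d··> t2
  t1 = d.d.0 | (d.0 + c.0) | ··c··> t3, ··d··> t3, ··d··> t4
  t2 = d.0 | a.(d.0 + c.0) | ··a··> t4, ··d··> t5
  t3 = d.d.0 | 0 | ··d··> t6
  t4 = d.0 | (d.0 + c.0) | ··c··> t6, ··d··> t6, ··d··> t7
  t5 = 0 | a.(d.0 + c.0) | ··a··> t7
  t6 = d.0 | 0 | ··d··> t8
  t7 = 0 | (d.0 + c.0) | ··c··> t8, ··d··> t8
  t8 = 0 | 0 | (no moves)
Trace ⟨ddb⟩ through P, begin at {s0}:
  step 1 (d): {s2}
  step 2 (d): {s5}
  step 3 (b): {s8}
  — P admits the full trace.
Trace ⟨ddb⟩ through Q, begin at {t0}:
  step 1 (d): {t2}
  step 2 (d): {t5}
  step 3 (b): no successor for Q

ddb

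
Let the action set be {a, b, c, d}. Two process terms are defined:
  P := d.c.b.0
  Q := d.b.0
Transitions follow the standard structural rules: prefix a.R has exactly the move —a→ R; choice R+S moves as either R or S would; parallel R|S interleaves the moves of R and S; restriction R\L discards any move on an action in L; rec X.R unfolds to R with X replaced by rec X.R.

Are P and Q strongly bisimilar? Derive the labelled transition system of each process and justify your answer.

P's transition system — 4 states:
  m0 = d.c.b.0 | —d→ m1
  m1 = c.b.0 | —c→ m2
  m2 = b.0 | —b→ m3
  m3 = 0 | stopped
Q's transition system — 3 states:
  n0 = d.b.0 | —d→ n1
  n1 = b.0 | —b→ n2
  n2 = 0 | stopped
Partition-refinement fixed point:
  B0 = {m0}
  B1 = {m1}
  B2 = {m2, n1}
  B3 = {m3, n2}
  B4 = {n0}
m0 ∈ B0, n0 ∈ B4 → different blocks

P ≁ Q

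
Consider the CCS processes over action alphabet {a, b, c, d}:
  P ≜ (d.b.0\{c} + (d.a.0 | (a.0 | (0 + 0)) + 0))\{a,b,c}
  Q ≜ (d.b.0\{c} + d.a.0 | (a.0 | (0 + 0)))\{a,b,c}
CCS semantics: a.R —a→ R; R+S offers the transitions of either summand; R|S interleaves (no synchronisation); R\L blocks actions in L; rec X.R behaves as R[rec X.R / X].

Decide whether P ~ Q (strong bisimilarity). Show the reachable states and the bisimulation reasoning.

Reachable graph of P (3 states):
  s0 = (d.b.0\{c} + (d.a.0 | (a.0 | (0 + 0)) + 0))\{a,b,c} has moves =d=> s1, =d=> s2
  s1 = (a.0 | (a.0 | (0 + 0)))\{a,b,c} has moves stopped
  s2 = (b.0\{c})\{a,b,c} has moves stopped
Reachable graph of Q (3 states):
  t0 = (d.b.0\{c} + d.a.0 | (a.0 | (0 + 0)))\{a,b,c} has moves =d=> t1, =d=> t2
  t1 = (a.0 | (a.0 | (0 + 0)))\{a,b,c} has moves stopped
  t2 = (b.0\{c})\{a,b,c} has moves stopped
Partition-refinement fixed point:
  B0 = {s0, t0}
  B1 = {s1, s2, t1, t2}
s0 ∈ B0, t0 ∈ B0 → same block

bisimilar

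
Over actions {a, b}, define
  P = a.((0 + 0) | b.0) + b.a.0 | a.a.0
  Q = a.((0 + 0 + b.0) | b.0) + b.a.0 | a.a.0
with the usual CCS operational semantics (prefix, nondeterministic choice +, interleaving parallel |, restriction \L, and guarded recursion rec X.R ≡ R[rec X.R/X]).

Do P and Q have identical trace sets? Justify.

NO — witness ⟨abb⟩

Reachable graph of P (11 states):
  u0 = a.((0 + 0) | b.0) + b.a.0 | a.a.0 → -a-> u1, -a-> u2, -b-> u3
  u1 = (0 + 0) | b.0 → -b-> u4
  u2 = b.a.0 | a.0 → -a-> u5, -b-> u6
  u3 = a.0 | a.a.0 → -a-> u6, -a-> u7
  u4 = (0 + 0) | 0 → ∅
  u5 = b.a.0 | 0 → -b-> u8
  u6 = a.0 | a.0 → -a-> u8, -a-> u9
  u7 = 0 | a.a.0 → -a-> u9
  u8 = a.0 | 0 → -a-> u10
  u9 = 0 | a.0 → -a-> u10
  u10 = 0 | 0 → ∅
Reachable graph of Q (12 states):
  v0 = a.((0 + 0 + b.0) | b.0) + b.a.0 | a.a.0 → -a-> v1, -a-> v2, -b-> v3
  v1 = (0 + 0 + b.0) | b.0 → -b-> v4, -b-> v5
  v2 = b.a.0 | a.0 → -a-> v6, -b-> v7
  v3 = a.0 | a.a.0 → -a-> v7, -a-> v8
  v4 = (0 + 0 + b.0) | 0 → -b-> v9
  v5 = 0 | b.0 → -b-> v9
  v6 = b.a.0 | 0 → -b-> v10
  v7 = a.0 | a.0 → -a-> v10, -a-> v11
  v8 = 0 | a.a.0 → -a-> v11
  v9 = 0 | 0 → ∅
  v10 = a.0 | 0 → -a-> v9
  v11 = 0 | a.0 → -a-> v9
Run σ = ⟨abb⟩ on Q: start {v0}
  [1] a ⇒ {v1, v2}
  [2] b ⇒ {v4, v5, v7}
  [3] b ⇒ {v9}
  ✓ Q
Run σ = ⟨abb⟩ on P: start {u0}
  [1] a ⇒ {u1, u2}
  [2] b ⇒ {u4, u6}
  [3] b ⇒ ∅  — P cannot continue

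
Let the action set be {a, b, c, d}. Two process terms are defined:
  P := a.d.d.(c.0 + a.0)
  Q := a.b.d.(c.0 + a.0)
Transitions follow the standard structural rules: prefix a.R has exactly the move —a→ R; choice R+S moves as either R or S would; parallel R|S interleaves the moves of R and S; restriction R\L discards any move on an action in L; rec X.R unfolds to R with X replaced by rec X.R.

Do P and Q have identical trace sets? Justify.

trace-distinct — witness ⟨ad⟩

Reachable graph of P (5 states):
  s0 = a.d.d.(c.0 + a.0) :: —a→ s1
  s1 = d.d.(c.0 + a.0) :: —d→ s2
  s2 = d.(c.0 + a.0) :: —d→ s3
  s3 = c.0 + a.0 :: —a→ s4, —c→ s4
  s4 = 0 :: ·
Reachable graph of Q (5 states):
  t0 = a.b.d.(c.0 + a.0) :: —a→ t1
  t1 = b.d.(c.0 + a.0) :: —b→ t2
  t2 = d.(c.0 + a.0) :: —d→ t3
  t3 = c.0 + a.0 :: —a→ t4, —c→ t4
  t4 = 0 :: ·
Run σ = ⟨ad⟩ on P: start {s0}
  step 1 (a): {s1}
  step 2 (d): {s2}
  P completes σ.
Run σ = ⟨ad⟩ on Q: start {t0}
  step 1 (a): {t1}
  step 2 (d): no successor for Q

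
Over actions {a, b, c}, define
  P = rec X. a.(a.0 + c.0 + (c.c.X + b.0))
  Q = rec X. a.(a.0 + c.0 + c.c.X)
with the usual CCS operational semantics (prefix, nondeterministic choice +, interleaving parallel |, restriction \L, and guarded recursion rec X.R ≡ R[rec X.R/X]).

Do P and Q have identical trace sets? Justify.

LTS(P): 4 reachable states
  s0 = rec X. a.(a.0 + c.0 + (c.c.X + b.0)) :: ··a··> s1
  s1 = a.0 + c.0 + (c.c.(rec X. a.(a.0 + c.0 + (c.c.X + b.0))) + b.0) :: ··a··> s2, ··b··> s2, ··c··> s2, ··c··> s3
  s2 = 0 :: ·
  s3 = c.(rec X. a.(a.0 + c.0 + (c.c.X + b.0))) :: ··c··> s0
LTS(Q): 4 reachable states
  t0 = rec X. a.(a.0 + c.0 + c.c.X) :: ··a··> t1
  t1 = a.0 + c.0 + c.c.(rec X. a.(a.0 + c.0 + c.c.X)) :: ··a··> t2, ··c··> t2, ··c··> t3
  t2 = 0 :: ·
  t3 = c.(rec X. a.(a.0 + c.0 + c.c.X)) :: ··c··> t0
Run σ = ⟨ab⟩ on P: start {s0}
  [1] a ⇒ {s1}
  [2] b ⇒ {s2}
  P completes σ.
Run σ = ⟨ab⟩ on Q: start {t0}
  [1] a ⇒ {t1}
  [2] b ⇒ ∅ (Q stuck)

trace-distinct — witness ⟨ab⟩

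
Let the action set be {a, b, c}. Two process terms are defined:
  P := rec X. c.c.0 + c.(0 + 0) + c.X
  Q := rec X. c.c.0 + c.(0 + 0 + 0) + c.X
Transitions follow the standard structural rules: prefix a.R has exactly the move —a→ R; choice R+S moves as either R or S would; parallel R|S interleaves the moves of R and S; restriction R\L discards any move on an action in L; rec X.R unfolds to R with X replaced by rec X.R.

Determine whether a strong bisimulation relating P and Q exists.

LTS(P): 4 reachable states
  p0 = rec X. c.c.0 + c.(0 + 0) + c.X has moves -c-> p0, -c-> p1, -c-> p2
  p1 = 0 + 0 has moves ·
  p2 = c.0 has moves -c-> p3
  p3 = 0 has moves ·
LTS(Q): 4 reachable states
  q0 = rec X. c.c.0 + c.(0 + 0 + 0) + c.X has moves -c-> q0, -c-> q1, -c-> q2
  q1 = 0 + 0 + 0 has moves ·
  q2 = c.0 has moves -c-> q3
  q3 = 0 has moves ·
Coarsest stable partition (strong bisimilarity classes):
  B0 = {p0, q0}
  B1 = {p2, q2}
  B2 = {p1, p3, q1, q3}
p0 ∈ B0, q0 ∈ B0 → same block

P ~ Q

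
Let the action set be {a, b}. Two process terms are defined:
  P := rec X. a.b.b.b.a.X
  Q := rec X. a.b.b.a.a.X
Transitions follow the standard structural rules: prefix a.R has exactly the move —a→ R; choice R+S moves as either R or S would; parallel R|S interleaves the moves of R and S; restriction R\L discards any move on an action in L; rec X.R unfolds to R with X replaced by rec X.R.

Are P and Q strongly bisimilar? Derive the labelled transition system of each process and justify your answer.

not bisimilar

LTS(P): 5 reachable states
  p0 = rec X. a.b.b.b.a.X ⊢ -a-> p1
  p1 = b.b.b.a.(rec X. a.b.b.b.a.X) ⊢ -b-> p2
  p2 = b.b.a.(rec X. a.b.b.b.a.X) ⊢ -b-> p3
  p3 = b.a.(rec X. a.b.b.b.a.X) ⊢ -b-> p4
  p4 = a.(rec X. a.b.b.b.a.X) ⊢ -a-> p0
LTS(Q): 5 reachable states
  q0 = rec X. a.b.b.a.a.X ⊢ -a-> q1
  q1 = b.b.a.a.(rec X. a.b.b.a.a.X) ⊢ -b-> q2
  q2 = b.a.a.(rec X. a.b.b.a.a.X) ⊢ -b-> q3
  q3 = a.a.(rec X. a.b.b.a.a.X) ⊢ -a-> q4
  q4 = a.(rec X. a.b.b.a.a.X) ⊢ -a-> q0
Coarsest stable partition (strong bisimilarity classes):
  B0 = {p0}
  B1 = {p1}
  B2 = {p2}
  B3 = {p3}
  B4 = {p4}
  B5 = {q0}
  B6 = {q1}
  B7 = {q2}
  B8 = {q3}
  B9 = {q4}
p0 ∈ B0, q0 ∈ B5 → different blocks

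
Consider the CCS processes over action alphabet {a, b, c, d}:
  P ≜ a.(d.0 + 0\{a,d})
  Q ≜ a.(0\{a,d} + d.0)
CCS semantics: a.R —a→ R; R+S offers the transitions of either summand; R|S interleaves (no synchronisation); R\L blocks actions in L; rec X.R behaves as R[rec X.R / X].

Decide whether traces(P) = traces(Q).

LTS(P): 3 reachable states
  s0 = a.(d.0 + 0\{a,d}) has moves -a-> s1
  s1 = d.0 + 0\{a,d} has moves -d-> s2
  s2 = 0 has moves ·
LTS(Q): 3 reachable states
  t0 = a.(0\{a,d} + d.0) has moves -a-> t1
  t1 = 0\{a,d} + d.0 has moves -d-> t2
  t2 = 0 has moves ·
Coarsest stable partition (strong bisimilarity classes):
  B0 = {s0, t0}
  B1 = {s1, t1}
  B2 = {s2, t2}
s0 ∈ B0, t0 ∈ B0 → same block
Bisimilar ⇒ trace-equivalent.

YES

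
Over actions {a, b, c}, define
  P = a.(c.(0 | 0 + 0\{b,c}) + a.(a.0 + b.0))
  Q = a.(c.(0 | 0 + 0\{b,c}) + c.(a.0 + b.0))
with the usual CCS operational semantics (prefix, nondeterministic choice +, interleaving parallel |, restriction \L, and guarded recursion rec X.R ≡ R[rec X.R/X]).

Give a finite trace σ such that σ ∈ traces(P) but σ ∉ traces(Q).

aa

Reachable graph of P (5 states):
  p0 = a.(c.(0 | 0 + 0\{b,c}) + a.(a.0 + b.0)) has moves -a-> p1
  p1 = c.(0 | 0 + 0\{b,c}) + a.(a.0 + b.0) has moves -a-> p2, -c-> p3
  p2 = a.0 + b.0 has moves -a-> p4, -b-> p4
  p3 = 0 | 0 + 0\{b,c} has moves ·
  p4 = 0 has moves ·
Reachable graph of Q (5 states):
  q0 = a.(c.(0 | 0 + 0\{b,c}) + c.(a.0 + b.0)) has moves -a-> q1
  q1 = c.(0 | 0 + 0\{b,c}) + c.(a.0 + b.0) has moves -c-> q2, -c-> q3
  q2 = 0 | 0 + 0\{b,c} has moves ·
  q3 = a.0 + b.0 has moves -a-> q4, -b-> q4
  q4 = 0 has moves ·
Executing aa from P (initial set {p0}):
  after a @ step 1: {p1}
  after a @ step 2: {p2}
  P completes σ.
Executing aa from Q (initial set {q0}):
  after a @ step 1: {q1}
  after a @ step 2: ∅ (Q stuck)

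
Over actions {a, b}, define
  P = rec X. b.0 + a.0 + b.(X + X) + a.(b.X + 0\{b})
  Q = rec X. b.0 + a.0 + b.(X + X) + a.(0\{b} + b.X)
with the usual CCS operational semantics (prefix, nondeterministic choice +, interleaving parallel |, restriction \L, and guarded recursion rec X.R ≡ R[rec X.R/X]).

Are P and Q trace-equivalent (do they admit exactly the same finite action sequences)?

LTS(P): 4 reachable states
  p0 = rec X. b.0 + a.0 + b.(X + X) + a.(b.X + 0\{b}) → =a=> p1, =a=> p2, =b=> p1, =b=> p3
  p1 = 0 → stopped
  p2 = b.(rec X. b.0 + a.0 + b.(X + X) + a.(b.X + 0\{b})) + 0\{b} → =b=> p0
  p3 = (rec X. b.0 + a.0 + b.(X + X) + a.(b.X + 0\{b})) + (rec X. b.0 + a.0 + b.(X + X) + a.(b.X + 0\{b})) → =a=> p1, =a=> p2, =b=> p1, =b=> p3
LTS(Q): 4 reachable states
  q0 = rec X. b.0 + a.0 + b.(X + X) + a.(0\{b} + b.X) → =a=> q1, =a=> q2, =b=> q1, =b=> q3
  q1 = 0 → stopped
  q2 = 0\{b} + b.(rec X. b.0 + a.0 + b.(X + X) + a.(0\{b} + b.X)) → =b=> q0
  q3 = (rec X. b.0 + a.0 + b.(X + X) + a.(0\{b} + b.X)) + (rec X. b.0 + a.0 + b.(X + X) + a.(0\{b} + b.X)) → =a=> q1, =a=> q2, =b=> q1, =b=> q3
Coarsest stable partition (strong bisimilarity classes):
  B0 = {p0, p3, q0, q3}
  B1 = {p1, q1}
  B2 = {p2, q2}
p0 ∈ B0, q0 ∈ B0 → same block
Bisimilar ⇒ trace-equivalent.

YES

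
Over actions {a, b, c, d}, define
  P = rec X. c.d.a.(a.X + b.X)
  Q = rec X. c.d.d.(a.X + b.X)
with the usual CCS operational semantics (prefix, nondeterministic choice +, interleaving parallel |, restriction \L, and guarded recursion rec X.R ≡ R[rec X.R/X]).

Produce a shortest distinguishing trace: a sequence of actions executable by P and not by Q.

Reachable graph of P (4 states):
  s0 = rec X. c.d.a.(a.X + b.X) ⊢ ··c··> s1
  s1 = d.a.(a.(rec X. c.d.a.(a.X + b.X)) + b.(rec X. c.d.a.(a.X + b.X))) ⊢ ··d··> s2
  s2 = a.(a.(rec X. c.d.a.(a.X + b.X)) + b.(rec X. c.d.a.(a.X + b.X))) ⊢ ··a··> s3
  s3 = a.(rec X. c.d.a.(a.X + b.X)) + b.(rec X. c.d.a.(a.X + b.X)) ⊢ ··a··> s0, ··b··> s0
Reachable graph of Q (4 states):
  t0 = rec X. c.d.d.(a.X + b.X) ⊢ ··c··> t1
  t1 = d.d.(a.(rec X. c.d.d.(a.X + b.X)) + b.(rec X. c.d.d.(a.X + b.X))) ⊢ ··d··> t2
  t2 = d.(a.(rec X. c.d.d.(a.X + b.X)) + b.(rec X. c.d.d.(a.X + b.X))) ⊢ ··d··> t3
  t3 = a.(rec X. c.d.d.(a.X + b.X)) + b.(rec X. c.d.d.(a.X + b.X)) ⊢ ··a··> t0, ··b··> t0
Executing cda from P (initial set {s0}):
  [1] c ⇒ {s1}
  [2] d ⇒ {s2}
  [3] a ⇒ {s3}
  — P admits the full trace.
Executing cda from Q (initial set {t0}):
  [1] c ⇒ {t1}
  [2] d ⇒ {t2}
  [3] a ⇒ ∅ (Q stuck)

cda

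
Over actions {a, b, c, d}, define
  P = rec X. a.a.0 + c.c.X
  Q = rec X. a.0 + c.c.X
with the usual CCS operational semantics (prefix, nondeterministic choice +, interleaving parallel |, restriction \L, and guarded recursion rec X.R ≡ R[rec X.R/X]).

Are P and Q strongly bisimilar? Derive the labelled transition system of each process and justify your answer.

P's transition system — 4 states:
  s0 = rec X. a.a.0 + c.c.X | ··a··> s1, ··c··> s2
  s1 = a.0 | ··a··> s3
  s2 = c.(rec X. a.a.0 + c.c.X) | ··c··> s0
  s3 = 0 | ·
Q's transition system — 3 states:
  t0 = rec X. a.0 + c.c.X | ··a··> t1, ··c··> t2
  t1 = 0 | ·
  t2 = c.(rec X. a.0 + c.c.X) | ··c··> t0
Partition-refinement fixed point:
  B0 = {s0}
  B1 = {s2}
  B2 = {s1}
  B3 = {s3, t1}
  B4 = {t0}
  B5 = {t2}
s0 ∈ B0, t0 ∈ B4 → different blocks

NO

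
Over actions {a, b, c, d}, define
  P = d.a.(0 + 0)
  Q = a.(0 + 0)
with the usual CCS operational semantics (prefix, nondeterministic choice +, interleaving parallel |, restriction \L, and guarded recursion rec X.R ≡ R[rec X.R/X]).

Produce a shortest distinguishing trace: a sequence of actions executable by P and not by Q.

Reachable graph of P (3 states):
  s0 = d.a.(0 + 0) has moves -d-> s1
  s1 = a.(0 + 0) has moves -a-> s2
  s2 = 0 + 0 has moves ∅
Reachable graph of Q (2 states):
  t0 = a.(0 + 0) has moves -a-> t1
  t1 = 0 + 0 has moves ∅
Executing d from P (initial set {s0}):
  [1] d ⇒ {s1}
  ✓ P
Executing d from Q (initial set {t0}):
  [1] d ⇒ ∅ (Q stuck)

d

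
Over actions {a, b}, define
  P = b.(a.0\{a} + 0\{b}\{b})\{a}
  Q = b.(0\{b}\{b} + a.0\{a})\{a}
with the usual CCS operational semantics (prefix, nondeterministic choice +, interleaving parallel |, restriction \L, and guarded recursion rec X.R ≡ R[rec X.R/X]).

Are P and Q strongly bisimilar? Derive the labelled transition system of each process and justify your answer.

LTS(P): 2 reachable states
  u0 = b.(a.0\{a} + 0\{b}\{b})\{a} :: --b--▸ u1
  u1 = (a.0\{a} + 0\{b}\{b})\{a} :: (no moves)
LTS(Q): 2 reachable states
  v0 = b.(0\{b}\{b} + a.0\{a})\{a} :: --b--▸ v1
  v1 = (0\{b}\{b} + a.0\{a})\{a} :: (no moves)
Coarsest stable partition (strong bisimilarity classes):
  B0 = {u0, v0}
  B1 = {u1, v1}
u0 ∈ B0, v0 ∈ B0 → same block

P ~ Q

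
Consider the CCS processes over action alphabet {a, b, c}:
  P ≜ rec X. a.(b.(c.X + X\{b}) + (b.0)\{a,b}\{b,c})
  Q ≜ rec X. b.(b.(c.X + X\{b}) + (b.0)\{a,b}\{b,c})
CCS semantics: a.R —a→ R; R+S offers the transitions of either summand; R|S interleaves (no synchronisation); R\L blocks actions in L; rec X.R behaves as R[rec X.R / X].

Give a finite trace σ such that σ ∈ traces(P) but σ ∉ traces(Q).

Reachable graph of P (4 states):
  m0 = rec X. a.(b.(c.X + X\{b}) + (b.0)\{a,b}\{b,c}) → —a→ m1
  m1 = b.(c.(rec X. a.(b.(c.X + X\{b}) + (b.0)\{a,b}\{b,c})) + (rec X. a.(b.(c.X + X\{b}) + (b.0)\{a,b}\{b,c}))\{b}) + (b.0)\{a,b}\{b,c} → —b→ m2
  m2 = c.(rec X. a.(b.(c.X + X\{b}) + (b.0)\{a,b}\{b,c})) + (rec X. a.(b.(c.X + X\{b}) + (b.0)\{a,b}\{b,c}))\{b} → —a→ m3, —c→ m0
  m3 = (b.(c.(rec X. a.(b.(c.X + X\{b}) + (b.0)\{a,b}\{b,c})) + (rec X. a.(b.(c.X + X\{b}) + (b.0)\{a,b}\{b,c}))\{b}) + (b.0)\{a,b}\{b,c})\{b} → (no moves)
Reachable graph of Q (3 states):
  n0 = rec X. b.(b.(c.X + X\{b}) + (b.0)\{a,b}\{b,c}) → —b→ n1
  n1 = b.(c.(rec X. b.(b.(c.X + X\{b}) + (b.0)\{a,b}\{b,c})) + (rec X. b.(b.(c.X + X\{b}) + (b.0)\{a,b}\{b,c}))\{b}) + (b.0)\{a,b}\{b,c} → —b→ n2
  n2 = c.(rec X. b.(b.(c.X + X\{b}) + (b.0)\{a,b}\{b,c})) + (rec X. b.(b.(c.X + X\{b}) + (b.0)\{a,b}\{b,c}))\{b} → —c→ n0
Trace ⟨a⟩ through P, begin at {m0}:
  [1] a ⇒ {m1}
  — P admits the full trace.
Trace ⟨a⟩ through Q, begin at {n0}:
  [1] a ⇒ ∅ (Q stuck)

a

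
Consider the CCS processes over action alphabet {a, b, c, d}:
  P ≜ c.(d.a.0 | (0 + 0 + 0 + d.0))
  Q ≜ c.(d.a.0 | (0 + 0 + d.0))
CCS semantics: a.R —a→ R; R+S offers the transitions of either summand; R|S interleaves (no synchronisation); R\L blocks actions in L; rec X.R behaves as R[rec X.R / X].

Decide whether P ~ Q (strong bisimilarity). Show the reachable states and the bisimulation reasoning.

P ~ Q

P's transition system — 7 states:
  u0 = c.(d.a.0 | (0 + 0 + 0 + d.0)) → —c→ u1
  u1 = d.a.0 | (0 + 0 + 0 + d.0) → —d→ u2, —d→ u3
  u2 = a.0 | (0 + 0 + 0 + d.0) → —a→ u4, —d→ u5
  u3 = d.a.0 | 0 → —d→ u5
  u4 = 0 | (0 + 0 + 0 + d.0) → —d→ u6
  u5 = a.0 | 0 → —a→ u6
  u6 = 0 | 0 → ∅
Q's transition system — 7 states:
  v0 = c.(d.a.0 | (0 + 0 + d.0)) → —c→ v1
  v1 = d.a.0 | (0 + 0 + d.0) → —d→ v2, —d→ v3
  v2 = a.0 | (0 + 0 + d.0) → —a→ v4, —d→ v5
  v3 = d.a.0 | 0 → —d→ v5
  v4 = 0 | (0 + 0 + d.0) → —d→ v6
  v5 = a.0 | 0 → —a→ v6
  v6 = 0 | 0 → ∅
Bisimilarity quotient blocks:
  B0 = {u0, v0}
  B1 = {u1, v1}
  B2 = {u3, v3}
  B3 = {u5, v5}
  B4 = {u6, v6}
  B5 = {u2, v2}
  B6 = {u4, v4}
u0 ∈ B0, v0 ∈ B0 → same block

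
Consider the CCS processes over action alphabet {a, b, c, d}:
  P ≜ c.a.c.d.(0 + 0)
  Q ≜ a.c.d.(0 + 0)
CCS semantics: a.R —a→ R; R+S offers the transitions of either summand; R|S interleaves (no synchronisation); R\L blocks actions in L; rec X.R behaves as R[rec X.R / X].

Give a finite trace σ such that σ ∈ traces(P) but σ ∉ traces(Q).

c

Reachable graph of P (5 states):
  p0 = c.a.c.d.(0 + 0) ⊢ -c-> p1
  p1 = a.c.d.(0 + 0) ⊢ -a-> p2
  p2 = c.d.(0 + 0) ⊢ -c-> p3
  p3 = d.(0 + 0) ⊢ -d-> p4
  p4 = 0 + 0 ⊢ ∅
Reachable graph of Q (4 states):
  q0 = a.c.d.(0 + 0) ⊢ -a-> q1
  q1 = c.d.(0 + 0) ⊢ -c-> q2
  q2 = d.(0 + 0) ⊢ -d-> q3
  q3 = 0 + 0 ⊢ ∅
Run σ = ⟨c⟩ on P: start {p0}
  after c @ step 1: {p1}
  ✓ P
Run σ = ⟨c⟩ on Q: start {q0}
  after c @ step 1: ∅  — Q cannot continue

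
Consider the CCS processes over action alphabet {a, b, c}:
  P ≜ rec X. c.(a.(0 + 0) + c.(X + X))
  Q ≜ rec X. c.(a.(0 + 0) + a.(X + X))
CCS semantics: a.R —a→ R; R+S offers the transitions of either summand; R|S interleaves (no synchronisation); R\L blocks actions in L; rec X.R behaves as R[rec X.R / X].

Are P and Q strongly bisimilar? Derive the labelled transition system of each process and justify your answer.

P's transition system — 4 states:
  u0 = rec X. c.(a.(0 + 0) + c.(X + X)) | —c→ u1
  u1 = a.(0 + 0) + c.((rec X. c.(a.(0 + 0) + c.(X + X))) + (rec X. c.(a.(0 + 0) + c.(X + X)))) | —a→ u2, —c→ u3
  u2 = 0 + 0 | deadlocked
  u3 = (rec X. c.(a.(0 + 0) + c.(X + X))) + (rec X. c.(a.(0 + 0) + c.(X + X))) | —c→ u1
Q's transition system — 4 states:
  v0 = rec X. c.(a.(0 + 0) + a.(X + X)) | —c→ v1
  v1 = a.(0 + 0) + a.((rec X. c.(a.(0 + 0) + a.(X + X))) + (rec X. c.(a.(0 + 0) + a.(X + X)))) | —a→ v2, —a→ v3
  v2 = (rec X. c.(a.(0 + 0) + a.(X + X))) + (rec X. c.(a.(0 + 0) + a.(X + X))) | —c→ v1
  v3 = 0 + 0 | deadlocked
Partition-refinement fixed point:
  B0 = {u0, u3}
  B1 = {u1}
  B2 = {u2, v3}
  B3 = {v0, v2}
  B4 = {v1}
u0 ∈ B0, v0 ∈ B3 → different blocks

not bisimilar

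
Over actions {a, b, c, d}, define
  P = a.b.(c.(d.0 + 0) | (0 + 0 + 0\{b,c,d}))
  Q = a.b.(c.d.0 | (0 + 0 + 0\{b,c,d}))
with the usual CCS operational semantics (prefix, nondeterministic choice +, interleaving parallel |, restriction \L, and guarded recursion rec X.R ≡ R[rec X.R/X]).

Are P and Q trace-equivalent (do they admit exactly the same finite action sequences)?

P's transition system — 5 states:
  p0 = a.b.(c.(d.0 + 0) | (0 + 0 + 0\{b,c,d})) → =a=> p1
  p1 = b.(c.(d.0 + 0) | (0 + 0 + 0\{b,c,d})) → =b=> p2
  p2 = c.(d.0 + 0) | (0 + 0 + 0\{b,c,d}) → =c=> p3
  p3 = (d.0 + 0) | (0 + 0 + 0\{b,c,d}) → =d=> p4
  p4 = 0 | (0 + 0 + 0\{b,c,d}) → ·
Q's transition system — 5 states:
  q0 = a.b.(c.d.0 | (0 + 0 + 0\{b,c,d})) → =a=> q1
  q1 = b.(c.d.0 | (0 + 0 + 0\{b,c,d})) → =b=> q2
  q2 = c.d.0 | (0 + 0 + 0\{b,c,d}) → =c=> q3
  q3 = d.0 | (0 + 0 + 0\{b,c,d}) → =d=> q4
  q4 = 0 | (0 + 0 + 0\{b,c,d}) → ·
Coarsest stable partition (strong bisimilarity classes):
  B0 = {p0, q0}
  B1 = {p1, q1}
  B2 = {p2, q2}
  B3 = {p3, q3}
  B4 = {p4, q4}
p0 ∈ B0, q0 ∈ B0 → same block
Bisimilar ⇒ trace-equivalent.

trace-equivalent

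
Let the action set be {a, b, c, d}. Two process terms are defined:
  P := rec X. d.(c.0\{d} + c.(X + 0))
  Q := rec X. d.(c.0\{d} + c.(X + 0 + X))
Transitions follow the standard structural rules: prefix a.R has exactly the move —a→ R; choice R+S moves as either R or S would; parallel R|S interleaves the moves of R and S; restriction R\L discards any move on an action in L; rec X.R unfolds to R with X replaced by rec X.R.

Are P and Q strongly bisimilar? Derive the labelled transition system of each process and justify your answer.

Reachable graph of P (4 states):
  p0 = rec X. d.(c.0\{d} + c.(X + 0)) → --d--▸ p1
  p1 = c.0\{d} + c.((rec X. d.(c.0\{d} + c.(X + 0))) + 0) → --c--▸ p2, --c--▸ p3
  p2 = (rec X. d.(c.0\{d} + c.(X + 0))) + 0 → --d--▸ p1
  p3 = 0\{d} → ∅
Reachable graph of Q (4 states):
  q0 = rec X. d.(c.0\{d} + c.(X + 0 + X)) → --d--▸ q1
  q1 = c.0\{d} + c.((rec X. d.(c.0\{d} + c.(X + 0 + X))) + 0 + (rec X. d.(c.0\{d} + c.(X + 0 + X)))) → --c--▸ q2, --c--▸ q3
  q2 = (rec X. d.(c.0\{d} + c.(X + 0 + X))) + 0 + (rec X. d.(c.0\{d} + c.(X + 0 + X))) → --d--▸ q1
  q3 = 0\{d} → ∅
Partition-refinement fixed point:
  B0 = {p0, p2, q0, q2}
  B1 = {p1, q1}
  B2 = {p3, q3}
p0 ∈ B0, q0 ∈ B0 → same block

YES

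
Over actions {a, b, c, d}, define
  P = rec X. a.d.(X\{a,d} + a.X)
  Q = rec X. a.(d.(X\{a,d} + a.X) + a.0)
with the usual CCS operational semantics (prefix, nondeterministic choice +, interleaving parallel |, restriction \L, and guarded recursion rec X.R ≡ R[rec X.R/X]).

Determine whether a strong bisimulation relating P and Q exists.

P's transition system — 3 states:
  u0 = rec X. a.d.(X\{a,d} + a.X) :: -a-> u1
  u1 = d.((rec X. a.d.(X\{a,d} + a.X))\{a,d} + a.(rec X. a.d.(X\{a,d} + a.X))) :: -d-> u2
  u2 = (rec X. a.d.(X\{a,d} + a.X))\{a,d} + a.(rec X. a.d.(X\{a,d} + a.X)) :: -a-> u0
Q's transition system — 4 states:
  v0 = rec X. a.(d.(X\{a,d} + a.X) + a.0) :: -a-> v1
  v1 = d.((rec X. a.(d.(X\{a,d} + a.X) + a.0))\{a,d} + a.(rec X. a.(d.(X\{a,d} + a.X) + a.0))) + a.0 :: -a-> v2, -d-> v3
  v2 = 0 :: stopped
  v3 = (rec X. a.(d.(X\{a,d} + a.X) + a.0))\{a,d} + a.(rec X. a.(d.(X\{a,d} + a.X) + a.0)) :: -a-> v0
Bisimilarity quotient blocks:
  B0 = {u0}
  B1 = {u1}
  B2 = {u2}
  B3 = {v0}
  B4 = {v1}
  B5 = {v2}
  B6 = {v3}
u0 ∈ B0, v0 ∈ B3 → different blocks

P ≁ Q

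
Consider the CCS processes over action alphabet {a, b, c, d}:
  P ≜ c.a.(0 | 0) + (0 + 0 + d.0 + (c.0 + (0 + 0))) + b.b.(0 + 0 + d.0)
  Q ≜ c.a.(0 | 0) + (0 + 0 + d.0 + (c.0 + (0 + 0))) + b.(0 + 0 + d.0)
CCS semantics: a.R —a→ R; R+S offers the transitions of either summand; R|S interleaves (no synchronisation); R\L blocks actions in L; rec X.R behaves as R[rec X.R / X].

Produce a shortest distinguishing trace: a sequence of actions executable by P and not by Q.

P's transition system — 6 states:
  m0 = c.a.(0 | 0) + (0 + 0 + d.0 + (c.0 + (0 + 0))) + b.b.(0 + 0 + d.0) has moves --b--▸ m1, --c--▸ m2, --c--▸ m3, --d--▸ m2
  m1 = b.(0 + 0 + d.0) has moves --b--▸ m4
  m2 = 0 has moves ∅
  m3 = a.(0 | 0) has moves --a--▸ m5
  m4 = 0 + 0 + d.0 has moves --d--▸ m2
  m5 = 0 | 0 has moves ∅
Q's transition system — 5 states:
  n0 = c.a.(0 | 0) + (0 + 0 + d.0 + (c.0 + (0 + 0))) + b.(0 + 0 + d.0) has moves --b--▸ n1, --c--▸ n2, --c--▸ n3, --d--▸ n2
  n1 = 0 + 0 + d.0 has moves --d--▸ n2
  n2 = 0 has moves ∅
  n3 = a.(0 | 0) has moves --a--▸ n4
  n4 = 0 | 0 has moves ∅
Trace ⟨bb⟩ through P, begin at {m0}:
  step 1 (b): {m1}
  step 2 (b): {m4}
  ✓ P
Trace ⟨bb⟩ through Q, begin at {n0}:
  step 1 (b): {n1}
  step 2 (b): ∅ (Q stuck)

bb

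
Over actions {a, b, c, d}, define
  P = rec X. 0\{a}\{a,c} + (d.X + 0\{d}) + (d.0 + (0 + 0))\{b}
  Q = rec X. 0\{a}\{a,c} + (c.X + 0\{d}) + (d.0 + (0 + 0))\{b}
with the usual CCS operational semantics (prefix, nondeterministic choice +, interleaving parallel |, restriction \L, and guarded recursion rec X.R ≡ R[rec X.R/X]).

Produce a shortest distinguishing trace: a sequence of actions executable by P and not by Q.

dd

Reachable graph of P (2 states):
  p0 = rec X. 0\{a}\{a,c} + (d.X + 0\{d}) + (d.0 + (0 + 0))\{b} ⊢ -d-> p0, -d-> p1
  p1 = 0\{b} ⊢ ∅
Reachable graph of Q (2 states):
  q0 = rec X. 0\{a}\{a,c} + (c.X + 0\{d}) + (d.0 + (0 + 0))\{b} ⊢ -c-> q0, -d-> q1
  q1 = 0\{b} ⊢ ∅
Run σ = ⟨dd⟩ on P: start {p0}
  after d @ step 1: {p0, p1}
  after d @ step 2: {p0, p1}
  — P admits the full trace.
Run σ = ⟨dd⟩ on Q: start {q0}
  after d @ step 1: {q1}
  after d @ step 2: no successor for Q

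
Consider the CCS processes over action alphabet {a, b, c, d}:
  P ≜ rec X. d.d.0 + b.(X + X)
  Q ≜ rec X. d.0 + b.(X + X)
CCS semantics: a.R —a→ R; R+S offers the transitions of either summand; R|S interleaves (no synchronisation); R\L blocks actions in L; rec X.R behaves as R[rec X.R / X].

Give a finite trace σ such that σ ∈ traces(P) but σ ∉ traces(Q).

Reachable graph of P (4 states):
  s0 = rec X. d.d.0 + b.(X + X) → ··b··> s1, ··d··> s2
  s1 = (rec X. d.d.0 + b.(X + X)) + (rec X. d.d.0 + b.(X + X)) → ··b··> s1, ··d··> s2
  s2 = d.0 → ··d··> s3
  s3 = 0 → ∅
Reachable graph of Q (3 states):
  t0 = rec X. d.0 + b.(X + X) → ··b··> t1, ··d··> t2
  t1 = (rec X. d.0 + b.(X + X)) + (rec X. d.0 + b.(X + X)) → ··b··> t1, ··d··> t2
  t2 = 0 → ∅
Executing dd from P (initial set {s0}):
  step 1 (d): {s2}
  step 2 (d): {s3}
  — P admits the full trace.
Executing dd from Q (initial set {t0}):
  step 1 (d): {t2}
  step 2 (d): no successor for Q

dd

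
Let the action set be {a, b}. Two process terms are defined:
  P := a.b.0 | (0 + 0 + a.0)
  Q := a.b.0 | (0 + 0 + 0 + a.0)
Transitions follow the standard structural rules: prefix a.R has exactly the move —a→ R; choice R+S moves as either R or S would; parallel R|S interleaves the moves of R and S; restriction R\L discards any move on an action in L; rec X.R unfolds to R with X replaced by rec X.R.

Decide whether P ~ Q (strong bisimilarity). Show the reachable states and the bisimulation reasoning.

P's transition system — 6 states:
  s0 = a.b.0 | (0 + 0 + a.0) → —a→ s1, —a→ s2
  s1 = a.b.0 | 0 → —a→ s3
  s2 = b.0 | (0 + 0 + a.0) → —a→ s3, —b→ s4
  s3 = b.0 | 0 → —b→ s5
  s4 = 0 | (0 + 0 + a.0) → —a→ s5
  s5 = 0 | 0 → ∅
Q's transition system — 6 states:
  t0 = a.b.0 | (0 + 0 + 0 + a.0) → —a→ t1, —a→ t2
  t1 = a.b.0 | 0 → —a→ t3
  t2 = b.0 | (0 + 0 + 0 + a.0) → —a→ t3, —b→ t4
  t3 = b.0 | 0 → —b→ t5
  t4 = 0 | (0 + 0 + 0 + a.0) → —a→ t5
  t5 = 0 | 0 → ∅
Coarsest stable partition (strong bisimilarity classes):
  B0 = {s0, t0}
  B1 = {s1, t1}
  B2 = {s3, t3}
  B3 = {s5, t5}
  B4 = {s2, t2}
  B5 = {s4, t4}
s0 ∈ B0, t0 ∈ B0 → same block

bisimilar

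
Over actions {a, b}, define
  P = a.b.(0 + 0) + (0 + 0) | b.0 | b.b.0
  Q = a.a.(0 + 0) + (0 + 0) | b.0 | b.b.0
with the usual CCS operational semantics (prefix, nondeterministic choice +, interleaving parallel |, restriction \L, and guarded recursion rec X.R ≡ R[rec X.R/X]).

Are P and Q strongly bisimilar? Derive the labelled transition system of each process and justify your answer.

Reachable graph of P (8 states):
  m0 = a.b.(0 + 0) + (0 + 0) | b.0 | b.b.0 → —a→ m1, —b→ m2, —b→ m3
  m1 = b.(0 + 0) → —b→ m4
  m2 = (0 + 0) | 0 | b.b.0 → —b→ m5
  m3 = (0 + 0) | b.0 | b.0 → —b→ m5, —b→ m6
  m4 = 0 + 0 → ∅
  m5 = (0 + 0) | 0 | b.0 → —b→ m7
  m6 = (0 + 0) | b.0 | 0 → —b→ m7
  m7 = (0 + 0) | 0 | 0 → ∅
Reachable graph of Q (8 states):
  n0 = a.a.(0 + 0) + (0 + 0) | b.0 | b.b.0 → —a→ n1, —b→ n2, —b→ n3
  n1 = a.(0 + 0) → —a→ n4
  n2 = (0 + 0) | 0 | b.b.0 → —b→ n5
  n3 = (0 + 0) | b.0 | b.0 → —b→ n5, —b→ n6
  n4 = 0 + 0 → ∅
  n5 = (0 + 0) | 0 | b.0 → —b→ n7
  n6 = (0 + 0) | b.0 | 0 → —b→ n7
  n7 = (0 + 0) | 0 | 0 → ∅
Bisimilarity quotient blocks:
  B0 = {m0}
  B1 = {m1, m5, m6, n5, n6}
  B2 = {m4, m7, n4, n7}
  B3 = {m2, m3, n2, n3}
  B4 = {n0}
  B5 = {n1}
m0 ∈ B0, n0 ∈ B4 → different blocks

P ≁ Q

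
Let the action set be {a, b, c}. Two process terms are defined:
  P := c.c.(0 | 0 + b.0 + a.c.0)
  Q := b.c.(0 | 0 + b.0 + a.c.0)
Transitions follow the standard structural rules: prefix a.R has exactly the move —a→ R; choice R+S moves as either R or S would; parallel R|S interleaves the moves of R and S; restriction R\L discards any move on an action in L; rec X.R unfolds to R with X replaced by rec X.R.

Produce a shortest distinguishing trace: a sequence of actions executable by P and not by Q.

c

LTS(P): 5 reachable states
  m0 = c.c.(0 | 0 + b.0 + a.c.0) ⊢ ··c··> m1
  m1 = c.(0 | 0 + b.0 + a.c.0) ⊢ ··c··> m2
  m2 = 0 | 0 + b.0 + a.c.0 ⊢ ··a··> m3, ··b··> m4
  m3 = c.0 ⊢ ··c··> m4
  m4 = 0 ⊢ ·
LTS(Q): 5 reachable states
  n0 = b.c.(0 | 0 + b.0 + a.c.0) ⊢ ··b··> n1
  n1 = c.(0 | 0 + b.0 + a.c.0) ⊢ ··c··> n2
  n2 = 0 | 0 + b.0 + a.c.0 ⊢ ··a··> n3, ··b··> n4
  n3 = c.0 ⊢ ··c··> n4
  n4 = 0 ⊢ ·
Run σ = ⟨c⟩ on P: start {m0}
  step 1 (c): {m1}
  P completes σ.
Run σ = ⟨c⟩ on Q: start {n0}
  step 1 (c): ∅  — Q cannot continue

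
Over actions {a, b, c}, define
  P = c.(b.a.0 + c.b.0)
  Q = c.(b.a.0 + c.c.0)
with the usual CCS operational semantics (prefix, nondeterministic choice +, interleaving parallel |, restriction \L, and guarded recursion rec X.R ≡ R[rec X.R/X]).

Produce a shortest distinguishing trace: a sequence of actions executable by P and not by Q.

P's transition system — 5 states:
  m0 = c.(b.a.0 + c.b.0) → -c-> m1
  m1 = b.a.0 + c.b.0 → -b-> m2, -c-> m3
  m2 = a.0 → -a-> m4
  m3 = b.0 → -b-> m4
  m4 = 0 → (no moves)
Q's transition system — 5 states:
  n0 = c.(b.a.0 + c.c.0) → -c-> n1
  n1 = b.a.0 + c.c.0 → -b-> n2, -c-> n3
  n2 = a.0 → -a-> n4
  n3 = c.0 → -c-> n4
  n4 = 0 → (no moves)
Trace ⟨ccb⟩ through P, begin at {m0}:
  after c @ step 1: {m1}
  after c @ step 2: {m3}
  after b @ step 3: {m4}
  — P admits the full trace.
Trace ⟨ccb⟩ through Q, begin at {n0}:
  after c @ step 1: {n1}
  after c @ step 2: {n3}
  after b @ step 3: ∅ (Q stuck)

ccb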